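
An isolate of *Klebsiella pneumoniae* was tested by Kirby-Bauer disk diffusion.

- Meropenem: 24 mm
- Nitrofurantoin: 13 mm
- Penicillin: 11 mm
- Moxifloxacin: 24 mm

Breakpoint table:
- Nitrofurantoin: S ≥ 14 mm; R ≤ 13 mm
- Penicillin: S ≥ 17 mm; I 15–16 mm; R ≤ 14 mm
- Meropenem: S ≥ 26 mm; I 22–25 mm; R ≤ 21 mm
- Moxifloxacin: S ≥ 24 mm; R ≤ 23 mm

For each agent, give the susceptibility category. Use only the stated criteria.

I, R, R, S

Meropenem (24 mm) in 22–25 mm → I
Nitrofurantoin: 13 mm is ≤ 13 mm → R
Penicillin: 11 mm is ≤ 14 mm ⇒ resistant
Moxifloxacin 24 mm: ≥ 24 mm → Susceptible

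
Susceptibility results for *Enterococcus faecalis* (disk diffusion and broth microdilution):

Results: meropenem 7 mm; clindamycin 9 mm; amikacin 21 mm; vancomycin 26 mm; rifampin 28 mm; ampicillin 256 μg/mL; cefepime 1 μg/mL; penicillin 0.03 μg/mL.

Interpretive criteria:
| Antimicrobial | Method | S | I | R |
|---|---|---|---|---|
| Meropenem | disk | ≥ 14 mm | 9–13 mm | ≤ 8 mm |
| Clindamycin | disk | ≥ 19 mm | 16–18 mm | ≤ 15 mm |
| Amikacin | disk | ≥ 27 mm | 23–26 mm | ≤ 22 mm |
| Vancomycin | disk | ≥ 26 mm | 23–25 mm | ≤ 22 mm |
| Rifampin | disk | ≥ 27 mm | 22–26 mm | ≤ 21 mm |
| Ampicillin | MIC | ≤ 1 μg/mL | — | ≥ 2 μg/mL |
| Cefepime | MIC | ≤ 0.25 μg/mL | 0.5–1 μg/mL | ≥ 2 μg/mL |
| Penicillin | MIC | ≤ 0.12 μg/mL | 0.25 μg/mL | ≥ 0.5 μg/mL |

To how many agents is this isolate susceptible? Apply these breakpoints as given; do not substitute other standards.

Meropenem 7 mm: ≤ 8 mm ⇒ R
Clindamycin 9 mm: ≤ 15 mm — resistant
Amikacin (21 mm) ≤ 22 mm → Resistant
Vancomycin: 26 mm is ≥ 26 mm → susceptible
Rifampin 28 mm: ≥ 27 mm → S
Ampicillin 256 μg/mL: ≥ 2 μg/mL — R
Cefepime: 1 μg/mL is in 0.5–1 μg/mL ⇒ Intermediate
Penicillin: 0.03 μg/mL is ≤ 0.12 μg/mL ⇒ S
Susceptible: 3

3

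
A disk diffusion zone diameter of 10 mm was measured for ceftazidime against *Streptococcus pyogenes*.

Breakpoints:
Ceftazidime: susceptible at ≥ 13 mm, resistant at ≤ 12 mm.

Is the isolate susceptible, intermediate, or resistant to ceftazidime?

Ceftazidime 10 mm: ≤ 12 mm → R

Resistant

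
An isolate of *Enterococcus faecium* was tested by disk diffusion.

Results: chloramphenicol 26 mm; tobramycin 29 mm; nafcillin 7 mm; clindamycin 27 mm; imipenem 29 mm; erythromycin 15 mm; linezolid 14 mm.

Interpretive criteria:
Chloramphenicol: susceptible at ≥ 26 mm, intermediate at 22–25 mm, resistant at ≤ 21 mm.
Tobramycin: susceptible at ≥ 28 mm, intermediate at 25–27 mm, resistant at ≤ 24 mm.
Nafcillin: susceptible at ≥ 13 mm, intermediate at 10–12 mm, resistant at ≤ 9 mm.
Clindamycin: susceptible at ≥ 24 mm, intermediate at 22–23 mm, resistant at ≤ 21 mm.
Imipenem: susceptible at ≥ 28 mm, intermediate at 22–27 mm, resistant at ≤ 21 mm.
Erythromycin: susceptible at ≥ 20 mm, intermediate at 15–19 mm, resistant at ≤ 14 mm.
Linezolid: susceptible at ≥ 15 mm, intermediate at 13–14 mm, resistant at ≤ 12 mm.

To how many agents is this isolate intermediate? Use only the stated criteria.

Chloramphenicol (26 mm) ≥ 26 mm ⇒ susceptible
Tobramycin (29 mm) ≥ 28 mm ⇒ Susceptible
Nafcillin: 7 mm is ≤ 9 mm — R
Clindamycin 27 mm: ≥ 24 mm → susceptible
Imipenem: 29 mm is ≥ 28 mm → Susceptible
Erythromycin 15 mm: in 15–19 mm — intermediate
Linezolid 14 mm: in 13–14 mm — Intermediate
Intermediate: 2

2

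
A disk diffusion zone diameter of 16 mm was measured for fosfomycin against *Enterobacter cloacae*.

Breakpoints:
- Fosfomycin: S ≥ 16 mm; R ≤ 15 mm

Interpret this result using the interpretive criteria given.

Fosfomycin 16 mm: ≥ 16 mm ⇒ S

S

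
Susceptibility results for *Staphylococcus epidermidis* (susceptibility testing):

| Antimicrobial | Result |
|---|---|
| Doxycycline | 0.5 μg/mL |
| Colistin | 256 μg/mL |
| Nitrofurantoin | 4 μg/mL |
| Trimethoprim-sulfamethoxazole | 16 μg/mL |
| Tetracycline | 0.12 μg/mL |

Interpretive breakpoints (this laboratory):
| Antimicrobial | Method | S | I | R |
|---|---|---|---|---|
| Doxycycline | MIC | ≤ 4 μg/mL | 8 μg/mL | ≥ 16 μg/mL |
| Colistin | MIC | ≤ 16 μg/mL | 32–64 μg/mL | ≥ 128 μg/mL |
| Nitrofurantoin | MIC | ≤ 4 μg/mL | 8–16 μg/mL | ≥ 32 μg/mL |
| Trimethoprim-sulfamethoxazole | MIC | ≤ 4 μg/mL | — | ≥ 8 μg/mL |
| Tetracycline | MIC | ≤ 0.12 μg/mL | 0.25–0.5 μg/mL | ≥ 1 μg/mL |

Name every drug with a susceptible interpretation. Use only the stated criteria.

Doxycycline: 0.5 μg/mL is ≤ 4 μg/mL → S
Colistin 256 μg/mL: ≥ 128 μg/mL → R
Nitrofurantoin (4 μg/mL) ≤ 4 μg/mL — S
Trimethoprim-sulfamethoxazole (16 μg/mL) ≥ 8 μg/mL ⇒ resistant
Tetracycline (0.12 μg/mL) ≤ 0.12 μg/mL → susceptible

doxycycline, nitrofurantoin, tetracycline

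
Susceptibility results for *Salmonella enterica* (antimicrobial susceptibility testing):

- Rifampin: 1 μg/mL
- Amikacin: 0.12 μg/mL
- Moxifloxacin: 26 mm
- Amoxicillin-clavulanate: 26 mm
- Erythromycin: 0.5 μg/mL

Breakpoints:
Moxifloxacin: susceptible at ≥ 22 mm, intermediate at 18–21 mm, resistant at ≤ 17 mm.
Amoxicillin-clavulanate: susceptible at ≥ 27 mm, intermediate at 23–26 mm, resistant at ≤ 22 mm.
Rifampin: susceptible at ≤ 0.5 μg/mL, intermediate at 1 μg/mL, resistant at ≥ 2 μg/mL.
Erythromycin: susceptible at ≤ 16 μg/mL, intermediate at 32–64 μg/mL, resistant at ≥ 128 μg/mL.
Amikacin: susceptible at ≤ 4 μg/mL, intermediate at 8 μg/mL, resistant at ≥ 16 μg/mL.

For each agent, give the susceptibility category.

Rifampin: 1 μg/mL is = 1 μg/mL — Intermediate
Amikacin 0.12 μg/mL: ≤ 4 μg/mL ⇒ susceptible
Moxifloxacin (26 mm) ≥ 22 mm — S
Amoxicillin-clavulanate: 26 mm is in 23–26 mm → intermediate
Erythromycin 0.5 μg/mL: ≤ 16 μg/mL → Susceptible

I, S, S, I, S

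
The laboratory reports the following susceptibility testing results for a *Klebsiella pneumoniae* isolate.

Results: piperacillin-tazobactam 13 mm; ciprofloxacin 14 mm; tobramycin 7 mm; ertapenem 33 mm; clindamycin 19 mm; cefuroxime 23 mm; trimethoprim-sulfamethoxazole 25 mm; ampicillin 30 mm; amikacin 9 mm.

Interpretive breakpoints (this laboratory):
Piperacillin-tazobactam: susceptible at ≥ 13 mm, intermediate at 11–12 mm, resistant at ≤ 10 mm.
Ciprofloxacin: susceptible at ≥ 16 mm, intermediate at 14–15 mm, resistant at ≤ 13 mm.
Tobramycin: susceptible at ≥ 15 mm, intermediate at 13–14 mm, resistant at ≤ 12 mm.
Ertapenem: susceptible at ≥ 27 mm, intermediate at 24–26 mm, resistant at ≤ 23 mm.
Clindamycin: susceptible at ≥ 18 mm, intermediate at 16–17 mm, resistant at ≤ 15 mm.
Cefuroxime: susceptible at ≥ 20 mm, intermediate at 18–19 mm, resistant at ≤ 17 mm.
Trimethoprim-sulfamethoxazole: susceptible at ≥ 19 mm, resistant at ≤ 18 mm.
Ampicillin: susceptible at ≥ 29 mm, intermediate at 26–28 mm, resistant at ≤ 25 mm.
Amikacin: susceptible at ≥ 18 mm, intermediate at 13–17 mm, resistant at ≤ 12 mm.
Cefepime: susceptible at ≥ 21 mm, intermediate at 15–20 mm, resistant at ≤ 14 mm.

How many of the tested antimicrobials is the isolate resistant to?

Piperacillin-tazobactam (13 mm) ≥ 13 mm → Susceptible
Ciprofloxacin: 14 mm is in 14–15 mm → intermediate
Tobramycin 7 mm: ≤ 12 mm — Resistant
Ertapenem: 33 mm is ≥ 27 mm ⇒ S
Clindamycin 19 mm: ≥ 18 mm — S
Cefuroxime (23 mm) ≥ 20 mm ⇒ Susceptible
Trimethoprim-sulfamethoxazole (25 mm) ≥ 19 mm ⇒ S
Ampicillin: 30 mm is ≥ 29 mm ⇒ S
Amikacin: 9 mm is ≤ 12 mm — Resistant
Resistant: 2

2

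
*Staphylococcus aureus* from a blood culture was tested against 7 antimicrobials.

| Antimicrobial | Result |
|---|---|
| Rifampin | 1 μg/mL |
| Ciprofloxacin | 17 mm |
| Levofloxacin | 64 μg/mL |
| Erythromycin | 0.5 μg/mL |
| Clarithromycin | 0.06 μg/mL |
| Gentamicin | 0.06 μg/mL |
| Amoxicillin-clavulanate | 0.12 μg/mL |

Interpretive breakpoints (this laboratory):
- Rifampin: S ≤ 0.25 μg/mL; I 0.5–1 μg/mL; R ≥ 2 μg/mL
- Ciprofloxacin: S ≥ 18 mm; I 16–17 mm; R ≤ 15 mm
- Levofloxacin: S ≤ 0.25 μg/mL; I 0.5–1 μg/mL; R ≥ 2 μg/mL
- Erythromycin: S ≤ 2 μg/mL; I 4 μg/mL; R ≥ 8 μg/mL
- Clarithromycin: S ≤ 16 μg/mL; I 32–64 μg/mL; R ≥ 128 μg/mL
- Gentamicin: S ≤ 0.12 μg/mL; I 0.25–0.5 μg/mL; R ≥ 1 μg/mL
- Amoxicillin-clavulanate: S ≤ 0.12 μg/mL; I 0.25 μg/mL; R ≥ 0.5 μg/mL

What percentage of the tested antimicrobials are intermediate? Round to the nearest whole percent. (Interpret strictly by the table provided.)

29%

Rifampin (1 μg/mL) in 0.5–1 μg/mL ⇒ Intermediate
Ciprofloxacin: 17 mm is in 16–17 mm — intermediate
Levofloxacin (64 μg/mL) ≥ 2 μg/mL → Resistant
Erythromycin (0.5 μg/mL) ≤ 2 μg/mL → susceptible
Clarithromycin (0.06 μg/mL) ≤ 16 μg/mL ⇒ susceptible
Gentamicin (0.06 μg/mL) ≤ 0.12 μg/mL ⇒ S
Amoxicillin-clavulanate: 0.12 μg/mL is ≤ 0.12 μg/mL ⇒ S
Intermediate: 2/7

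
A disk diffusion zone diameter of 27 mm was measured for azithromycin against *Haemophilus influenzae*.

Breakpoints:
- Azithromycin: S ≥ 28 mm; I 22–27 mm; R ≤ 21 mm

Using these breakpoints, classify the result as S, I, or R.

I

Azithromycin 27 mm: in 22–27 mm → Intermediate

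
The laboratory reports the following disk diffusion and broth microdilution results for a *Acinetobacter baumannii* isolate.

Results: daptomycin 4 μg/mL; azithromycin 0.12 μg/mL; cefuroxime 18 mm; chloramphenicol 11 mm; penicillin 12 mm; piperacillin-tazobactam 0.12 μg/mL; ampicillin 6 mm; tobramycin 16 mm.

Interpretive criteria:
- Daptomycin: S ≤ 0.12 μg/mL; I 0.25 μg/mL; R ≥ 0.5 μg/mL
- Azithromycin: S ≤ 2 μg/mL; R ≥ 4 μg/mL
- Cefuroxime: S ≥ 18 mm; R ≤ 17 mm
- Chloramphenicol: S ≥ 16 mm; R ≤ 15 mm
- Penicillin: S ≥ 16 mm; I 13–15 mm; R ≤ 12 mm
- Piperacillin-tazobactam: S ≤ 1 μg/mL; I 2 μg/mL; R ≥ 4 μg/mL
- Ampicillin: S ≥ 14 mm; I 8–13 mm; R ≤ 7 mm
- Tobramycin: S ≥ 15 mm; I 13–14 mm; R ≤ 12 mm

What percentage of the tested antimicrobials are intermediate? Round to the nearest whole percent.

0%

Daptomycin (4 μg/mL) ≥ 0.5 μg/mL — R
Azithromycin (0.12 μg/mL) ≤ 2 μg/mL ⇒ S
Cefuroxime: 18 mm is ≥ 18 mm ⇒ Susceptible
Chloramphenicol 11 mm: ≤ 15 mm → R
Penicillin: 12 mm is ≤ 12 mm → R
Piperacillin-tazobactam: 0.12 μg/mL is ≤ 1 μg/mL — susceptible
Ampicillin: 6 mm is ≤ 7 mm ⇒ R
Tobramycin (16 mm) ≥ 15 mm — Susceptible
Intermediate: 0/8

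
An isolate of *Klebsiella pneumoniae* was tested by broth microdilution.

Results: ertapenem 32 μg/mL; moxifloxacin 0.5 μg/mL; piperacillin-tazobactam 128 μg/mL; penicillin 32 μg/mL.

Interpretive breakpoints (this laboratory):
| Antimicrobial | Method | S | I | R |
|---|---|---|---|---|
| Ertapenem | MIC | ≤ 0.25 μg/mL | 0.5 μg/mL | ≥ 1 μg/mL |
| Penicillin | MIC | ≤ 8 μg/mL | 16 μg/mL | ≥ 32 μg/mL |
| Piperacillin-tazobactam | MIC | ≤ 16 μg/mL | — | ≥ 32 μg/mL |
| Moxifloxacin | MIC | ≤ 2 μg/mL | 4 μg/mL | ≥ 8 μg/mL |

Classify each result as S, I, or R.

Ertapenem: 32 μg/mL is ≥ 1 μg/mL — R
Moxifloxacin: 0.5 μg/mL is ≤ 2 μg/mL → susceptible
Piperacillin-tazobactam 128 μg/mL: ≥ 32 μg/mL — R
Penicillin 32 μg/mL: ≥ 32 μg/mL → resistant

R, S, R, R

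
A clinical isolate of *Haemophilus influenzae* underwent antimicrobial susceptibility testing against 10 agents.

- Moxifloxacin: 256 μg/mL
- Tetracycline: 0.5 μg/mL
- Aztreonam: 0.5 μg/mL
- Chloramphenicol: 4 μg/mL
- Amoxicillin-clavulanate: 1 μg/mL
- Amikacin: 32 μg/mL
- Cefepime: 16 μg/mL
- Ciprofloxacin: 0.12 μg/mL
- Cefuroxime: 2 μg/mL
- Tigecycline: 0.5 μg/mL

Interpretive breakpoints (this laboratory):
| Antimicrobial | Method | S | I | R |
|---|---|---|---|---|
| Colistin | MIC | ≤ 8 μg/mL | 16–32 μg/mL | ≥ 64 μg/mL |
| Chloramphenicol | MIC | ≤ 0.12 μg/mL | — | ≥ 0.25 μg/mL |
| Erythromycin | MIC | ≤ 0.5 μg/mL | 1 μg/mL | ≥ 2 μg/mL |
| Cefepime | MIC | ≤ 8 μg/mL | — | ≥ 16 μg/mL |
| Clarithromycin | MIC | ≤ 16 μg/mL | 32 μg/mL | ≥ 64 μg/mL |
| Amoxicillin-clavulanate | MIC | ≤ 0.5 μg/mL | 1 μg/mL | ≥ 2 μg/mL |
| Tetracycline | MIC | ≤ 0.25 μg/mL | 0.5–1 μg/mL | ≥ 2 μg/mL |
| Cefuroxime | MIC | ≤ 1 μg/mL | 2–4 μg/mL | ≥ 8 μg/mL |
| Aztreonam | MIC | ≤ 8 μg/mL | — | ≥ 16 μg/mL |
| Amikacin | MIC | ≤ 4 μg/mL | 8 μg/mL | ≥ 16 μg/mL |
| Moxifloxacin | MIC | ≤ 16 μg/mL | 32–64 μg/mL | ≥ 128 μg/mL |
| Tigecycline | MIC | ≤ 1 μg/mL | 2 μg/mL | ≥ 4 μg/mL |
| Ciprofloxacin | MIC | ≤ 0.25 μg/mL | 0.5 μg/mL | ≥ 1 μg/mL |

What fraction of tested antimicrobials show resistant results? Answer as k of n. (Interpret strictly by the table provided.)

4 of 10

Moxifloxacin (256 μg/mL) ≥ 128 μg/mL → Resistant
Tetracycline: 0.5 μg/mL is in 0.5–1 μg/mL → Intermediate
Aztreonam (0.5 μg/mL) ≤ 8 μg/mL ⇒ S
Chloramphenicol: 4 μg/mL is ≥ 0.25 μg/mL ⇒ R
Amoxicillin-clavulanate (1 μg/mL) = 1 μg/mL → I
Amikacin 32 μg/mL: ≥ 16 μg/mL — Resistant
Cefepime: 16 μg/mL is ≥ 16 μg/mL — resistant
Ciprofloxacin: 0.12 μg/mL is ≤ 0.25 μg/mL → susceptible
Cefuroxime 2 μg/mL: in 2–4 μg/mL ⇒ intermediate
Tigecycline (0.5 μg/mL) ≤ 1 μg/mL ⇒ S
Resistant: 4/10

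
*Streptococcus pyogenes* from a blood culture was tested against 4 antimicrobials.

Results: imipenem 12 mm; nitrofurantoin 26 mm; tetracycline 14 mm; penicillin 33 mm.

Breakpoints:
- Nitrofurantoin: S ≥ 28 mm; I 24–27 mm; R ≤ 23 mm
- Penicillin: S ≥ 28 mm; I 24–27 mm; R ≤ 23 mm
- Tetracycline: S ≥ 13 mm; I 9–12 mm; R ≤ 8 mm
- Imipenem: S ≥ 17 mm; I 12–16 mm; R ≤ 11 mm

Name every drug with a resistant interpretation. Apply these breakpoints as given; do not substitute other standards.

none

Imipenem (12 mm) in 12–16 mm ⇒ I
Nitrofurantoin 26 mm: in 24–27 mm — I
Tetracycline (14 mm) ≥ 13 mm ⇒ Susceptible
Penicillin (33 mm) ≥ 28 mm ⇒ S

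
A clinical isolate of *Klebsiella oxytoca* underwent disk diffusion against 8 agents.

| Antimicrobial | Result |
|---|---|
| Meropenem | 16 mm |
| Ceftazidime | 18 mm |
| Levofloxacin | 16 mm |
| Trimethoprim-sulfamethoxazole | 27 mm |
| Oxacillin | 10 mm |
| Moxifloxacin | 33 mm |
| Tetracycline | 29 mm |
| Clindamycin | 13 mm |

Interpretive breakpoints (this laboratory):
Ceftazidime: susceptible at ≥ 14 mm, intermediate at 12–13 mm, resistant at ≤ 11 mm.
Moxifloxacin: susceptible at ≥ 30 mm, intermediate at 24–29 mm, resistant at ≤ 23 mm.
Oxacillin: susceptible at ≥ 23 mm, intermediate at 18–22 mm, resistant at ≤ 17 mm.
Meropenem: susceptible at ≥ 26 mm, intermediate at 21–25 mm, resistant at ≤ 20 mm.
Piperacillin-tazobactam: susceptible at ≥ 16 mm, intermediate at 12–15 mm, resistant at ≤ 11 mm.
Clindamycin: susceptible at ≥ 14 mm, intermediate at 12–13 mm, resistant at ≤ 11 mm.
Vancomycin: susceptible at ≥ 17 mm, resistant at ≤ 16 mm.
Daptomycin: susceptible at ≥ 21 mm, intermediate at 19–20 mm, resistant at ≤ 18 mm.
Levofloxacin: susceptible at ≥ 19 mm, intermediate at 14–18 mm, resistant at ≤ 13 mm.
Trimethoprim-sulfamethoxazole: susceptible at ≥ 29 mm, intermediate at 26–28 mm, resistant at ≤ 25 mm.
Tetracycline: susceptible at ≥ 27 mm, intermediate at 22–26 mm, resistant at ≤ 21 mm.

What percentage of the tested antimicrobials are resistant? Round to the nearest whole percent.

25%

Meropenem 16 mm: ≤ 20 mm — Resistant
Ceftazidime (18 mm) ≥ 14 mm ⇒ susceptible
Levofloxacin: 16 mm is in 14–18 mm ⇒ intermediate
Trimethoprim-sulfamethoxazole: 27 mm is in 26–28 mm ⇒ Intermediate
Oxacillin 10 mm: ≤ 17 mm → resistant
Moxifloxacin 33 mm: ≥ 30 mm ⇒ susceptible
Tetracycline: 29 mm is ≥ 27 mm — Susceptible
Clindamycin 13 mm: in 12–13 mm — intermediate
Resistant: 2/8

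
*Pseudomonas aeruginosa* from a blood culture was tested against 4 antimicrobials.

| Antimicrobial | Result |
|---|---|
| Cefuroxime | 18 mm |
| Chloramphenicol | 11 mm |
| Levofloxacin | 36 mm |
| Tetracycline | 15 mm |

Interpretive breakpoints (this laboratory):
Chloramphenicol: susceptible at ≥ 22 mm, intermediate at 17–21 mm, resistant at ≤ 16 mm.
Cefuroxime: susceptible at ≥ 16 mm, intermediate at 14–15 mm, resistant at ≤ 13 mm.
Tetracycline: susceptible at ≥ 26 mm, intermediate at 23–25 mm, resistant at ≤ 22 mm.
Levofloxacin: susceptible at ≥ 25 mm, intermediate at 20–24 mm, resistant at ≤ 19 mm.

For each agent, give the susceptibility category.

S, R, S, R

Cefuroxime: 18 mm is ≥ 16 mm ⇒ Susceptible
Chloramphenicol: 11 mm is ≤ 16 mm → resistant
Levofloxacin: 36 mm is ≥ 25 mm ⇒ Susceptible
Tetracycline (15 mm) ≤ 22 mm ⇒ resistant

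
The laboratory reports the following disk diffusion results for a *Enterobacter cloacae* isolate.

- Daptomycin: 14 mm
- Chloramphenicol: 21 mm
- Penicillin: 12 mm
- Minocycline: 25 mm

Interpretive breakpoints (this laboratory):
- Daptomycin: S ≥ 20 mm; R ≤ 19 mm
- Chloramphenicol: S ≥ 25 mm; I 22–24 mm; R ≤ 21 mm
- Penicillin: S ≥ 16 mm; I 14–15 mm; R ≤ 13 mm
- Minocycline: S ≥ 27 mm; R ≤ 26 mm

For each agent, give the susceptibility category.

Daptomycin: 14 mm is ≤ 19 mm ⇒ Resistant
Chloramphenicol (21 mm) ≤ 21 mm — Resistant
Penicillin: 12 mm is ≤ 13 mm ⇒ Resistant
Minocycline: 25 mm is ≤ 26 mm ⇒ R

R, R, R, R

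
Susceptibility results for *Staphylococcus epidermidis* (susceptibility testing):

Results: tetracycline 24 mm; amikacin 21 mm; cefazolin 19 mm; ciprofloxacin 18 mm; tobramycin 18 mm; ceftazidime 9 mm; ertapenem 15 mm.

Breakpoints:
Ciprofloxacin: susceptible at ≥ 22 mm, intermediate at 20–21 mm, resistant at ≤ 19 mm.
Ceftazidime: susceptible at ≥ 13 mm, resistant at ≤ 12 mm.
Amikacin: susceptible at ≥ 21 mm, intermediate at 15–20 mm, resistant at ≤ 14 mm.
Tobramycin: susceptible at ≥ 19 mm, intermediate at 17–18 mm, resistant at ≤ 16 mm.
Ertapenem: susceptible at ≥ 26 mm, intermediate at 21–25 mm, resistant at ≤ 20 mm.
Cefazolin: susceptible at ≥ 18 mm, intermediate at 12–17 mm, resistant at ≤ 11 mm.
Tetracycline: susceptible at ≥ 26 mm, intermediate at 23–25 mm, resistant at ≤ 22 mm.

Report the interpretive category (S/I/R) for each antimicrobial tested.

I, S, S, R, I, R, R

Tetracycline: 24 mm is in 23–25 mm — Intermediate
Amikacin (21 mm) ≥ 21 mm ⇒ Susceptible
Cefazolin 19 mm: ≥ 18 mm — susceptible
Ciprofloxacin (18 mm) ≤ 19 mm — R
Tobramycin 18 mm: in 17–18 mm ⇒ I
Ceftazidime: 9 mm is ≤ 12 mm — resistant
Ertapenem: 15 mm is ≤ 20 mm → resistant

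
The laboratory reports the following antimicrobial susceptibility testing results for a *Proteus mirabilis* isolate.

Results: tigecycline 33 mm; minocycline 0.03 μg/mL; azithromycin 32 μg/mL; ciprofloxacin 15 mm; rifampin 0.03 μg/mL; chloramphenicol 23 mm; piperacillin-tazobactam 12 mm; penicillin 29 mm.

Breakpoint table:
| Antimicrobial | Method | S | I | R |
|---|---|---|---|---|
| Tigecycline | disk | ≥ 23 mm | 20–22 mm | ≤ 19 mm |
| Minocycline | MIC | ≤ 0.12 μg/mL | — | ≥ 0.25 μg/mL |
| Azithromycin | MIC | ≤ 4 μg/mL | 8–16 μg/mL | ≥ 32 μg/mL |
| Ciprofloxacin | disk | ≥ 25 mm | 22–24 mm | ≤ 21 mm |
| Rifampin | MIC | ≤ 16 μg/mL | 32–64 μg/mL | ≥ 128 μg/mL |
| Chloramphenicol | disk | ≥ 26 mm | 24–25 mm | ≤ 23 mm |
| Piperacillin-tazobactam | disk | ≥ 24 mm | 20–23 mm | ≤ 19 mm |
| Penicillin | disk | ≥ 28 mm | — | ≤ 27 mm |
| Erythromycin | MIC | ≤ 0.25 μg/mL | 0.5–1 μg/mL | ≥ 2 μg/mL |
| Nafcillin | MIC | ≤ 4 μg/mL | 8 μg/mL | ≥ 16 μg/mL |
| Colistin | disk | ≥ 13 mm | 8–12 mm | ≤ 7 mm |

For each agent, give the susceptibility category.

S, S, R, R, S, R, R, S

Tigecycline 33 mm: ≥ 23 mm ⇒ Susceptible
Minocycline (0.03 μg/mL) ≤ 0.12 μg/mL — susceptible
Azithromycin: 32 μg/mL is ≥ 32 μg/mL ⇒ Resistant
Ciprofloxacin: 15 mm is ≤ 21 mm → R
Rifampin 0.03 μg/mL: ≤ 16 μg/mL ⇒ S
Chloramphenicol (23 mm) ≤ 23 mm → R
Piperacillin-tazobactam (12 mm) ≤ 19 mm ⇒ R
Penicillin (29 mm) ≥ 28 mm ⇒ susceptible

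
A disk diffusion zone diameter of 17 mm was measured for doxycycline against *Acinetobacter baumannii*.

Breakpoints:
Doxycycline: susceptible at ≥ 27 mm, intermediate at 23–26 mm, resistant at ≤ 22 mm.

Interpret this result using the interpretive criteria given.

Resistant

Doxycycline 17 mm: ≤ 22 mm — R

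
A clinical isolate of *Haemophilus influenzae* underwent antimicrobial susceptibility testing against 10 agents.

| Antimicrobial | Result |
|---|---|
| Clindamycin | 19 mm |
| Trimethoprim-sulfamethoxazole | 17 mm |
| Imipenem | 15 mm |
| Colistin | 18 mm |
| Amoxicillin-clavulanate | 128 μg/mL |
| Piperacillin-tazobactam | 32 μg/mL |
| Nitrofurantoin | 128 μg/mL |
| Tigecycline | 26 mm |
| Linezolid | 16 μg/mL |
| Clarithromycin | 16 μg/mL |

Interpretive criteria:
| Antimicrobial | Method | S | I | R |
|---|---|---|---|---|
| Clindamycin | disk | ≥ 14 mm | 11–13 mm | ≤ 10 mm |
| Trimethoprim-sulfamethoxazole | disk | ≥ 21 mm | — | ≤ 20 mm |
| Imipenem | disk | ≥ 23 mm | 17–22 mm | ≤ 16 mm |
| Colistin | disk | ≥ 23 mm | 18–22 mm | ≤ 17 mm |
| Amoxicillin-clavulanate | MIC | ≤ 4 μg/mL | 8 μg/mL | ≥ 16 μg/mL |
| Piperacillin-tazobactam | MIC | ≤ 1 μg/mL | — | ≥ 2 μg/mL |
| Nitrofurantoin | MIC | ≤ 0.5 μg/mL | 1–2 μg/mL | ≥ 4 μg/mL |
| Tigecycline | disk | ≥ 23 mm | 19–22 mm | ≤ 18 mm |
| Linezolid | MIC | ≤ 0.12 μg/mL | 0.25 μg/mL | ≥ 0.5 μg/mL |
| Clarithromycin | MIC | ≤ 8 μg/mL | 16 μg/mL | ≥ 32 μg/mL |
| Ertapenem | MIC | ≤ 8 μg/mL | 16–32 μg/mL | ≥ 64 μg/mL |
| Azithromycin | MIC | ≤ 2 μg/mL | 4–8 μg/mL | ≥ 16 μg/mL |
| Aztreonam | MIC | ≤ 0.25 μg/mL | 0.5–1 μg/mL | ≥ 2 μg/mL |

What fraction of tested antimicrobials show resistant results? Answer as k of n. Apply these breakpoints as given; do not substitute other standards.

Clindamycin (19 mm) ≥ 14 mm — Susceptible
Trimethoprim-sulfamethoxazole: 17 mm is ≤ 20 mm — R
Imipenem 15 mm: ≤ 16 mm ⇒ Resistant
Colistin: 18 mm is in 18–22 mm ⇒ Intermediate
Amoxicillin-clavulanate 128 μg/mL: ≥ 16 μg/mL ⇒ Resistant
Piperacillin-tazobactam: 32 μg/mL is ≥ 2 μg/mL → resistant
Nitrofurantoin (128 μg/mL) ≥ 4 μg/mL — R
Tigecycline (26 mm) ≥ 23 mm ⇒ S
Linezolid: 16 μg/mL is ≥ 0.5 μg/mL → Resistant
Clarithromycin 16 μg/mL: = 16 μg/mL — intermediate
Resistant: 6/10

6 of 10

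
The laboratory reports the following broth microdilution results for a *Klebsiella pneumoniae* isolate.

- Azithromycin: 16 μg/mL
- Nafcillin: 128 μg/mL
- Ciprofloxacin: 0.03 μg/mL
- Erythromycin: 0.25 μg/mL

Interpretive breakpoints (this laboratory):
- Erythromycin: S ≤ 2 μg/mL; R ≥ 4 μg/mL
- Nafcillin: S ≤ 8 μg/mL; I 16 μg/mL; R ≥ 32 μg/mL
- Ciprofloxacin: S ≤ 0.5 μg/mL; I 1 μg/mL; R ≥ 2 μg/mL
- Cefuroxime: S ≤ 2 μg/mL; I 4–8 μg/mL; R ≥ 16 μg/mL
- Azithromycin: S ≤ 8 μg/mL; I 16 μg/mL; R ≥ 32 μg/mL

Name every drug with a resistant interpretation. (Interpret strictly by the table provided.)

Azithromycin 16 μg/mL: = 16 μg/mL → I
Nafcillin (128 μg/mL) ≥ 32 μg/mL — Resistant
Ciprofloxacin: 0.03 μg/mL is ≤ 0.5 μg/mL — S
Erythromycin: 0.25 μg/mL is ≤ 2 μg/mL → susceptible

nafcillin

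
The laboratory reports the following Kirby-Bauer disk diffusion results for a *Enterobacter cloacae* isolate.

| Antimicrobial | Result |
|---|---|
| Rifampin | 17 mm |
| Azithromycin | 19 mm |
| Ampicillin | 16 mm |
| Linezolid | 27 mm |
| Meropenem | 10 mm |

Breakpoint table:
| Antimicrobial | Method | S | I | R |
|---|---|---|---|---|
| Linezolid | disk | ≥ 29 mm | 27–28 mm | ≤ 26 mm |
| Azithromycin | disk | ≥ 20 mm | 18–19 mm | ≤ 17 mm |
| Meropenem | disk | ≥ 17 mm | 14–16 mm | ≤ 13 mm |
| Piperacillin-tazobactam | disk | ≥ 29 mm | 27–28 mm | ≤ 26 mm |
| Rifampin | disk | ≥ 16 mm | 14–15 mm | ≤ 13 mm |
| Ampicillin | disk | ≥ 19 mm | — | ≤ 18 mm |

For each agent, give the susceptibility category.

S, I, R, I, R

Rifampin: 17 mm is ≥ 16 mm — S
Azithromycin (19 mm) in 18–19 mm → I
Ampicillin: 16 mm is ≤ 18 mm → resistant
Linezolid: 27 mm is in 27–28 mm — Intermediate
Meropenem (10 mm) ≤ 13 mm → R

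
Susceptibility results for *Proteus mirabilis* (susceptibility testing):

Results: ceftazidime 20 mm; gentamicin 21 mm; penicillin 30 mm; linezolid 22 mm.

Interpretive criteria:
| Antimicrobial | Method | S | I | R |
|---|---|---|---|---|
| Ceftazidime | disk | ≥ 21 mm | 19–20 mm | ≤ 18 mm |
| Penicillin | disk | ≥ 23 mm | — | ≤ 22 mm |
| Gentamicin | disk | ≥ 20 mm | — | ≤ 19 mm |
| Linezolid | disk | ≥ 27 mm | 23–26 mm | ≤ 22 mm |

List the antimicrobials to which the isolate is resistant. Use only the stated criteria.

Ceftazidime 20 mm: in 19–20 mm → intermediate
Gentamicin 21 mm: ≥ 20 mm ⇒ S
Penicillin 30 mm: ≥ 23 mm — susceptible
Linezolid (22 mm) ≤ 22 mm → Resistant

linezolid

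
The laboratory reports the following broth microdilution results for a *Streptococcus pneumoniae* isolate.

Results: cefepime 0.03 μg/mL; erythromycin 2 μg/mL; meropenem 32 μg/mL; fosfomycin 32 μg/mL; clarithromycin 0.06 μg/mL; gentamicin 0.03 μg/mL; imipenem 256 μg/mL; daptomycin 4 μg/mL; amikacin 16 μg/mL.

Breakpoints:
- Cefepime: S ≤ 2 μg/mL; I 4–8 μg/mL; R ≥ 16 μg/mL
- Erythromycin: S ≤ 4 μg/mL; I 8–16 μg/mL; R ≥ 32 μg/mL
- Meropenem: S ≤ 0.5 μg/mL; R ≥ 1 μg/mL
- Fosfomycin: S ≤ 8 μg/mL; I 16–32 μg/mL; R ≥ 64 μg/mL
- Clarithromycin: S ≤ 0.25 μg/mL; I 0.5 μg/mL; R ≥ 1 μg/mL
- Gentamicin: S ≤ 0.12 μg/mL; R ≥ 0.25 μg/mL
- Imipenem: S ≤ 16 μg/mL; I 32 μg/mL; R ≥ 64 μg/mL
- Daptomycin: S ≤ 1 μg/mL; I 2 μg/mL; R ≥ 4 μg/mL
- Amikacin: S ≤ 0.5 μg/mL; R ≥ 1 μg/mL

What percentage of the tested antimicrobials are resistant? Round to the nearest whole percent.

44%

Cefepime 0.03 μg/mL: ≤ 2 μg/mL — susceptible
Erythromycin 2 μg/mL: ≤ 4 μg/mL → Susceptible
Meropenem: 32 μg/mL is ≥ 1 μg/mL → resistant
Fosfomycin 32 μg/mL: in 16–32 μg/mL ⇒ I
Clarithromycin 0.06 μg/mL: ≤ 0.25 μg/mL — Susceptible
Gentamicin: 0.03 μg/mL is ≤ 0.12 μg/mL → susceptible
Imipenem: 256 μg/mL is ≥ 64 μg/mL → resistant
Daptomycin 4 μg/mL: ≥ 4 μg/mL ⇒ Resistant
Amikacin (16 μg/mL) ≥ 1 μg/mL → R
Resistant: 4/9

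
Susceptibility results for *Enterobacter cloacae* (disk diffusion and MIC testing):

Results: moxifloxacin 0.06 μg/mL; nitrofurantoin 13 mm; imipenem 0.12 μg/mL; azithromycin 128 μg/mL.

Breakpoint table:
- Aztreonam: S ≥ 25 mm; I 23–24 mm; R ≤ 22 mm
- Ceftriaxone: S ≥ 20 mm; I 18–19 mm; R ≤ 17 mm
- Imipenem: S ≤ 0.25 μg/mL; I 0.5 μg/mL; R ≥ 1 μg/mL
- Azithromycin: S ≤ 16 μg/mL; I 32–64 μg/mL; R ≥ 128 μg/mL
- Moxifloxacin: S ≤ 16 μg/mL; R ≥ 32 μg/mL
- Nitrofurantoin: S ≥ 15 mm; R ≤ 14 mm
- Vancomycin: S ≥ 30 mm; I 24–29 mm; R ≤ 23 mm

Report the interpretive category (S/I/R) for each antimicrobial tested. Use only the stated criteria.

Moxifloxacin 0.06 μg/mL: ≤ 16 μg/mL → Susceptible
Nitrofurantoin 13 mm: ≤ 14 mm — resistant
Imipenem: 0.12 μg/mL is ≤ 0.25 μg/mL → susceptible
Azithromycin 128 μg/mL: ≥ 128 μg/mL ⇒ Resistant

S, R, S, R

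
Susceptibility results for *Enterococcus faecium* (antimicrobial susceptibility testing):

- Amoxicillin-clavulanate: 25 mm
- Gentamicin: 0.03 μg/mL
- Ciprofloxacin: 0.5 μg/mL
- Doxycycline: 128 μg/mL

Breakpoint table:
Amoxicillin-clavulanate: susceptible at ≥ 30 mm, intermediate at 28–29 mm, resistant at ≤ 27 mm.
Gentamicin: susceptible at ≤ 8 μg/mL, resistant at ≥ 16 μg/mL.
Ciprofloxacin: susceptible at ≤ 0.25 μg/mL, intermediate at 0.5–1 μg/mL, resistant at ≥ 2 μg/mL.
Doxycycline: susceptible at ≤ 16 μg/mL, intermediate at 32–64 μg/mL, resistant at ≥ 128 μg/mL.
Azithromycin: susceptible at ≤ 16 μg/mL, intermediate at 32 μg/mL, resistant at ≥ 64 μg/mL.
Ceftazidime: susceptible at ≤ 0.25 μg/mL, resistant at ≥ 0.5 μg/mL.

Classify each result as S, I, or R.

Amoxicillin-clavulanate: 25 mm is ≤ 27 mm → resistant
Gentamicin 0.03 μg/mL: ≤ 8 μg/mL ⇒ Susceptible
Ciprofloxacin (0.5 μg/mL) in 0.5–1 μg/mL ⇒ Intermediate
Doxycycline 128 μg/mL: ≥ 128 μg/mL — Resistant

R, S, I, R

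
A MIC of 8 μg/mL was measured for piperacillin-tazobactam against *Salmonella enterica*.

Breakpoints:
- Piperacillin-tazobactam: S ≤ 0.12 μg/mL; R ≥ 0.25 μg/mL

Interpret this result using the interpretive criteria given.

Piperacillin-tazobactam 8 μg/mL: ≥ 0.25 μg/mL ⇒ R

R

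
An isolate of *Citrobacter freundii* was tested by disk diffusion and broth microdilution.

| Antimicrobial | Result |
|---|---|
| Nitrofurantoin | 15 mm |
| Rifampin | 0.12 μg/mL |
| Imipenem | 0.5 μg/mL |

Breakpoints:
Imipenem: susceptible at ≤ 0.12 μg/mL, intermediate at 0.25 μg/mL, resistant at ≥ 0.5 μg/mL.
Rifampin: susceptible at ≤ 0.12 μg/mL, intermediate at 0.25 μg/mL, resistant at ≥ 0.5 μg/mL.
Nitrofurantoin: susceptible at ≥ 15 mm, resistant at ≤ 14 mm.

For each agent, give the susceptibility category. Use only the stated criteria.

S, S, R

Nitrofurantoin (15 mm) ≥ 15 mm → susceptible
Rifampin: 0.12 μg/mL is ≤ 0.12 μg/mL ⇒ Susceptible
Imipenem (0.5 μg/mL) ≥ 0.5 μg/mL → R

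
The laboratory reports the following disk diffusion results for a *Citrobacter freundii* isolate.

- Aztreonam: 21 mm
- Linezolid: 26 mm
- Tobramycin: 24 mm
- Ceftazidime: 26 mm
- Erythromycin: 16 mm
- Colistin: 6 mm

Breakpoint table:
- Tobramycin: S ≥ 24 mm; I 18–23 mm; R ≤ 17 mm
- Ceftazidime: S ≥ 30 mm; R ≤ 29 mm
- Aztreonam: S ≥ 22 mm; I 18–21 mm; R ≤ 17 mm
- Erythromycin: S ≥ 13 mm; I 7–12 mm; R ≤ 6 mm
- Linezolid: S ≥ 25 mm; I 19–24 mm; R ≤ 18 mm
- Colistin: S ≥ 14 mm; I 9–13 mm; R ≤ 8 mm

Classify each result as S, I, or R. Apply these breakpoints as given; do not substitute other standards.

I, S, S, R, S, R

Aztreonam: 21 mm is in 18–21 mm ⇒ intermediate
Linezolid (26 mm) ≥ 25 mm — S
Tobramycin (24 mm) ≥ 24 mm → S
Ceftazidime: 26 mm is ≤ 29 mm — Resistant
Erythromycin: 16 mm is ≥ 13 mm — S
Colistin (6 mm) ≤ 8 mm ⇒ Resistant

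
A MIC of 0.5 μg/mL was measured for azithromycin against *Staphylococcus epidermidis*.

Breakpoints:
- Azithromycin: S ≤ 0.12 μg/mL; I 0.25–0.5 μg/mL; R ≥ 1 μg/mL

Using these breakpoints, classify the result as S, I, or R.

I

Azithromycin: 0.5 μg/mL is in 0.25–0.5 μg/mL ⇒ Intermediate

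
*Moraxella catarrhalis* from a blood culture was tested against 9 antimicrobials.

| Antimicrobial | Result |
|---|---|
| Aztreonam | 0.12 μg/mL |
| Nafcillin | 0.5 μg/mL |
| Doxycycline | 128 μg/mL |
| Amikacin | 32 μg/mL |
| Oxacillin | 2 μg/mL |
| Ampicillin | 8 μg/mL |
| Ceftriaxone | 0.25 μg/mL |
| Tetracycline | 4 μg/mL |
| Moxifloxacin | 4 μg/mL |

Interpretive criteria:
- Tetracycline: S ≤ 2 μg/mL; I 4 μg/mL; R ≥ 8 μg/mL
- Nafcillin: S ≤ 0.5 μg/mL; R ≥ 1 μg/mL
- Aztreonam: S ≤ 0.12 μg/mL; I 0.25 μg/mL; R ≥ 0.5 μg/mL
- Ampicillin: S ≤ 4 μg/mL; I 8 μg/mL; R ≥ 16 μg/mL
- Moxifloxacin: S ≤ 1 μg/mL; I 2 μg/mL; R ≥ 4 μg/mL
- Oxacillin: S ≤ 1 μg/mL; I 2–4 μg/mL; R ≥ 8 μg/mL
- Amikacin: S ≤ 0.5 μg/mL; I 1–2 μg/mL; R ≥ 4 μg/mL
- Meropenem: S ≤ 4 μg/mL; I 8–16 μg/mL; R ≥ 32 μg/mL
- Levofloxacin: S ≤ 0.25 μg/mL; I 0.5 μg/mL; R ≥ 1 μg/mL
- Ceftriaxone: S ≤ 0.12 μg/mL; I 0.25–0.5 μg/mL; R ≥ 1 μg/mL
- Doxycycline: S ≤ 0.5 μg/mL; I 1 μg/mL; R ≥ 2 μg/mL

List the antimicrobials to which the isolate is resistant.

Aztreonam (0.12 μg/mL) ≤ 0.12 μg/mL ⇒ susceptible
Nafcillin (0.5 μg/mL) ≤ 0.5 μg/mL — susceptible
Doxycycline: 128 μg/mL is ≥ 2 μg/mL — R
Amikacin (32 μg/mL) ≥ 4 μg/mL → R
Oxacillin (2 μg/mL) in 2–4 μg/mL ⇒ I
Ampicillin 8 μg/mL: = 8 μg/mL — I
Ceftriaxone 0.25 μg/mL: in 0.25–0.5 μg/mL ⇒ I
Tetracycline 4 μg/mL: = 4 μg/mL ⇒ intermediate
Moxifloxacin 4 μg/mL: ≥ 4 μg/mL ⇒ resistant

doxycycline, amikacin, moxifloxacin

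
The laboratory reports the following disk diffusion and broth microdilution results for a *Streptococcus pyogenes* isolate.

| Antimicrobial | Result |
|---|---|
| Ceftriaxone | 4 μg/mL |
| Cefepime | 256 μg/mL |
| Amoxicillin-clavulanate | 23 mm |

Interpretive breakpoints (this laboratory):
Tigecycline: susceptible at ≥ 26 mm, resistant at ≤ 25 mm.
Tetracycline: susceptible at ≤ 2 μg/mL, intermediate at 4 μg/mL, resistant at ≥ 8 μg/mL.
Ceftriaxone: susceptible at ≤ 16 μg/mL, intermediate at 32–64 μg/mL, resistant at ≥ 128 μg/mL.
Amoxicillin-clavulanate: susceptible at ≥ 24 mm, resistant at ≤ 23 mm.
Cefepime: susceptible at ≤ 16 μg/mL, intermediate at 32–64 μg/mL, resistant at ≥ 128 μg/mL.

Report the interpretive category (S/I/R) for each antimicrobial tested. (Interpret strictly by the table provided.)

Ceftriaxone (4 μg/mL) ≤ 16 μg/mL → susceptible
Cefepime: 256 μg/mL is ≥ 128 μg/mL → Resistant
Amoxicillin-clavulanate 23 mm: ≤ 23 mm → Resistant

S, R, R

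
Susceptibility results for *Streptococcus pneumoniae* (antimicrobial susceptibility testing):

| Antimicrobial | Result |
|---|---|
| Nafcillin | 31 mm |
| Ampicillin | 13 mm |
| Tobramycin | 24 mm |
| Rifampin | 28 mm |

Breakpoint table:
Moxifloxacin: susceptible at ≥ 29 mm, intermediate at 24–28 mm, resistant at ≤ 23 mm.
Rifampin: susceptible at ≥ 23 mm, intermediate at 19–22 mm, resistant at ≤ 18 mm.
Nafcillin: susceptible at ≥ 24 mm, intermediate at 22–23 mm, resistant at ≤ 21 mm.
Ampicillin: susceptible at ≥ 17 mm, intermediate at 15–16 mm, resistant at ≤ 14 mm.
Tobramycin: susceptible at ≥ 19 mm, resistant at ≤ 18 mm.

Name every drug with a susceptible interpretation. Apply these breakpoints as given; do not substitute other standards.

Nafcillin: 31 mm is ≥ 24 mm → S
Ampicillin: 13 mm is ≤ 14 mm ⇒ resistant
Tobramycin 24 mm: ≥ 19 mm → Susceptible
Rifampin: 28 mm is ≥ 23 mm ⇒ susceptible

nafcillin, tobramycin, rifampin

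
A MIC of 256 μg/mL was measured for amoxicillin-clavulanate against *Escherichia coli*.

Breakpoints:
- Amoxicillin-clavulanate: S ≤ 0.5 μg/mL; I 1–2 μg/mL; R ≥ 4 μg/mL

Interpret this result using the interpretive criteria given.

R

Amoxicillin-clavulanate (256 μg/mL) ≥ 4 μg/mL — resistant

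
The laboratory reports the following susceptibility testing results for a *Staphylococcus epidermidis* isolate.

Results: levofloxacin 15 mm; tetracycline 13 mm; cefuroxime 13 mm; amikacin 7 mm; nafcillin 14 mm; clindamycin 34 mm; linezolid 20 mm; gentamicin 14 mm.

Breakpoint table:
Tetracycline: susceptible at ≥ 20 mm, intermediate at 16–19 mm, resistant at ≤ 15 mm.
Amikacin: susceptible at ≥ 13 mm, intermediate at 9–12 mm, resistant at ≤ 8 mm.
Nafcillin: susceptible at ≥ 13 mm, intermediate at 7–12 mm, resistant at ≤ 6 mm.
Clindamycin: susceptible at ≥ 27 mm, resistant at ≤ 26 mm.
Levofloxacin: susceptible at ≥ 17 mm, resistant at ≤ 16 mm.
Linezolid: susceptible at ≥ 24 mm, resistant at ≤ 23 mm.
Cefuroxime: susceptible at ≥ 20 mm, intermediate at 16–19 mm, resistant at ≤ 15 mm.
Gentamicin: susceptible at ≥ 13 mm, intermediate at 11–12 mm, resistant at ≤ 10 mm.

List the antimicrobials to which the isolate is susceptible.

Levofloxacin (15 mm) ≤ 16 mm — resistant
Tetracycline 13 mm: ≤ 15 mm ⇒ R
Cefuroxime 13 mm: ≤ 15 mm → R
Amikacin 7 mm: ≤ 8 mm → resistant
Nafcillin: 14 mm is ≥ 13 mm — S
Clindamycin (34 mm) ≥ 27 mm ⇒ S
Linezolid: 20 mm is ≤ 23 mm → resistant
Gentamicin (14 mm) ≥ 13 mm → susceptible

nafcillin, clindamycin, gentamicin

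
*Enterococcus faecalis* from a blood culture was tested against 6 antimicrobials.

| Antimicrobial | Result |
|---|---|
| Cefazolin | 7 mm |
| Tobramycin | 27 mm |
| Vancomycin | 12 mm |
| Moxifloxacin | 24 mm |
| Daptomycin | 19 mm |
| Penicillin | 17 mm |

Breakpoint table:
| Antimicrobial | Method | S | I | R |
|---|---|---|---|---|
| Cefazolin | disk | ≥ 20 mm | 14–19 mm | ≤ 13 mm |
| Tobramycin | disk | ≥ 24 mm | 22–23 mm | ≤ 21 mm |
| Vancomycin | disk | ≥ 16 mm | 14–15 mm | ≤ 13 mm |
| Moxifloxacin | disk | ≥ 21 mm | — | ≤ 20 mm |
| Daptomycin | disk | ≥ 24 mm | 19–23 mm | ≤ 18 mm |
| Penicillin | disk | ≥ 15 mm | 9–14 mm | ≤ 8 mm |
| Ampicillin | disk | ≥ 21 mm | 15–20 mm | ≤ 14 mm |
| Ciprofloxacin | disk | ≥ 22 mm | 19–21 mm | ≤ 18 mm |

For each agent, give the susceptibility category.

Cefazolin 7 mm: ≤ 13 mm — resistant
Tobramycin 27 mm: ≥ 24 mm → susceptible
Vancomycin: 12 mm is ≤ 13 mm ⇒ Resistant
Moxifloxacin: 24 mm is ≥ 21 mm ⇒ Susceptible
Daptomycin 19 mm: in 19–23 mm — I
Penicillin: 17 mm is ≥ 15 mm → susceptible

R, S, R, S, I, S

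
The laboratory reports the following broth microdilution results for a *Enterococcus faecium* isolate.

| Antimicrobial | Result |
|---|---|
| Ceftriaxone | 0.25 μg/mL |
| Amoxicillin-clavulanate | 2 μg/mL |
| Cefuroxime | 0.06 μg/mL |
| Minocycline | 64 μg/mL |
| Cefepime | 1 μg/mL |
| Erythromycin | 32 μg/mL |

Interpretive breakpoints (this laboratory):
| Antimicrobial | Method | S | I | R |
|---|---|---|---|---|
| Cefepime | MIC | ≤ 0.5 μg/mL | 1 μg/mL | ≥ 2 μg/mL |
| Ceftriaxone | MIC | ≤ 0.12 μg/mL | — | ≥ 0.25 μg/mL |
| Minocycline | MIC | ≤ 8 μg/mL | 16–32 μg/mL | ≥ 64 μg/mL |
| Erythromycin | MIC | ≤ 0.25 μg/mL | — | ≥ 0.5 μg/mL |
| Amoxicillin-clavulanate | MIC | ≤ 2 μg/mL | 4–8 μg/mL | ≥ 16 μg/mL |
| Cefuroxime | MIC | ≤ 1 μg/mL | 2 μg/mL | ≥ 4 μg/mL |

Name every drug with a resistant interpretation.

ceftriaxone, minocycline, erythromycin

Ceftriaxone: 0.25 μg/mL is ≥ 0.25 μg/mL — R
Amoxicillin-clavulanate 2 μg/mL: ≤ 2 μg/mL — S
Cefuroxime 0.06 μg/mL: ≤ 1 μg/mL ⇒ S
Minocycline: 64 μg/mL is ≥ 64 μg/mL → Resistant
Cefepime: 1 μg/mL is = 1 μg/mL ⇒ I
Erythromycin (32 μg/mL) ≥ 0.5 μg/mL → R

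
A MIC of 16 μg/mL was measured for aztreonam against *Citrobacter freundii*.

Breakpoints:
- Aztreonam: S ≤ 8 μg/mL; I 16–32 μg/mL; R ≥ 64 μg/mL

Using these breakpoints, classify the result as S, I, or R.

I

Aztreonam 16 μg/mL: in 16–32 μg/mL — Intermediate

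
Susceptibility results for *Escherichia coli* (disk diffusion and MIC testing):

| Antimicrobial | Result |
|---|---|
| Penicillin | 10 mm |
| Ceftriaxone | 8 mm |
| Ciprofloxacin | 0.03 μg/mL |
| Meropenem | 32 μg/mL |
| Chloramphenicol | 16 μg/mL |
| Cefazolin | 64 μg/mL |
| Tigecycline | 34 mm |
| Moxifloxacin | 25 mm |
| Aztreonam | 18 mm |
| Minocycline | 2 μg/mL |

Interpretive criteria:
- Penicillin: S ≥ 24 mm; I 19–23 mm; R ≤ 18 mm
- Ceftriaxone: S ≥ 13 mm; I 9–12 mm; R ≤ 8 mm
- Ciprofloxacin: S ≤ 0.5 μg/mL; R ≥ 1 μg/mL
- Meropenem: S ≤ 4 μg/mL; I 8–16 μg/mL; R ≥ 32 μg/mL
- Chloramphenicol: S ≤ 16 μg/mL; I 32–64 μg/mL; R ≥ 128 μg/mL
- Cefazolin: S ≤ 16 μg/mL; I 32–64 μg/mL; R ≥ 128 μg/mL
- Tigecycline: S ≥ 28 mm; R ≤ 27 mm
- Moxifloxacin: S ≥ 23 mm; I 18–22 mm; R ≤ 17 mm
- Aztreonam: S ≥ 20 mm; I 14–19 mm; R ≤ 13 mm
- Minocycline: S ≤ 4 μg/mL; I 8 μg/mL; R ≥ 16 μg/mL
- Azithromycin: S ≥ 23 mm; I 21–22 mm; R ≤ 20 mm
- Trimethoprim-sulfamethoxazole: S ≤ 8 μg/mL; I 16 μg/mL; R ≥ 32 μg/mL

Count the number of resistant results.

Penicillin: 10 mm is ≤ 18 mm → Resistant
Ceftriaxone 8 mm: ≤ 8 mm ⇒ resistant
Ciprofloxacin 0.03 μg/mL: ≤ 0.5 μg/mL → Susceptible
Meropenem (32 μg/mL) ≥ 32 μg/mL ⇒ R
Chloramphenicol (16 μg/mL) ≤ 16 μg/mL — S
Cefazolin (64 μg/mL) in 32–64 μg/mL ⇒ Intermediate
Tigecycline: 34 mm is ≥ 28 mm — susceptible
Moxifloxacin (25 mm) ≥ 23 mm — susceptible
Aztreonam (18 mm) in 14–19 mm — I
Minocycline: 2 μg/mL is ≤ 4 μg/mL → S
Resistant: 3

3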